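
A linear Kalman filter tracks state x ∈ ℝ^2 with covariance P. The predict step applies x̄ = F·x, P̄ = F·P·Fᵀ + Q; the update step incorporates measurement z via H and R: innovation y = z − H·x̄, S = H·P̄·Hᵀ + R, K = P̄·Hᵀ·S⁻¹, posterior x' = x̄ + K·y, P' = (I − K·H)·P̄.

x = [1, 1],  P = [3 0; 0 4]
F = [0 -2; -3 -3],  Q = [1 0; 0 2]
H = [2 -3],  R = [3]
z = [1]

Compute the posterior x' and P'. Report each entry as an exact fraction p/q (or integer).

x' = [-121/184, -297/368]
P' = [1203/92 1623/184; 1623/184 2311/368]

x̄ = F·x = [-2, -6]
P̄ = F·P·Fᵀ + Q = [17 24; 24 65]
y = z − H·x̄ = [-13]
S = H·P̄·Hᵀ + R = [368]
K = P̄·Hᵀ·S⁻¹ = [-19/184; -147/368]
x' = x̄ + K·y = [-121/184, -297/368]
P' = (I − K·H)·P̄ = [1203/92 1623/184; 1623/184 2311/368]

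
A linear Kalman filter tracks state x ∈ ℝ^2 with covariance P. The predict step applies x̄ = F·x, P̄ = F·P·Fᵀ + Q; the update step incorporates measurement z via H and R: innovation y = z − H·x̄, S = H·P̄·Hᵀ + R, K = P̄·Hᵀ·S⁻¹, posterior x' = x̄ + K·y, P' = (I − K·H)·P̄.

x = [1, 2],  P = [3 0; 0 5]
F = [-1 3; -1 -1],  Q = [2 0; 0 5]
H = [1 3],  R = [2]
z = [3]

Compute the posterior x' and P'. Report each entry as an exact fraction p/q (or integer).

x' = [583/97, -102/97]
P' = [4654/97 -1542/97; -1542/97 532/97]

x̄ = F·x = [5, -3]
P̄ = F·P·Fᵀ + Q = [50 -12; -12 13]
y = z − H·x̄ = [7]
S = H·P̄·Hᵀ + R = [97]
K = P̄·Hᵀ·S⁻¹ = [14/97; 27/97]
x' = x̄ + K·y = [583/97, -102/97]
P' = (I − K·H)·P̄ = [4654/97 -1542/97; -1542/97 532/97]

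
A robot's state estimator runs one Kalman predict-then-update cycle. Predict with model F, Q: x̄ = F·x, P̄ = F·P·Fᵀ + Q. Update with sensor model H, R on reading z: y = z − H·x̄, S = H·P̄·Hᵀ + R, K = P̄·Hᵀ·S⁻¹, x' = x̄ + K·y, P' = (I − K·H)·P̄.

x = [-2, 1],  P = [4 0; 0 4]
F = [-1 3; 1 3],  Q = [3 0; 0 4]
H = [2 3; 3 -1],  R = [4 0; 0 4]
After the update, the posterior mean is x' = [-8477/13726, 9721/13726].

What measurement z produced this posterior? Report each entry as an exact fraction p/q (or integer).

z = [1, -3]

x̄ = F·x = [5, 1]
P̄ = F·P·Fᵀ + Q = [43 32; 32 44]
S = H·P̄·Hᵀ + R = [956 350; 350 243]
K = P̄·Hᵀ·S⁻¹ = [2569/27452 3629/13726; 7357/27452 -2361/13726]
x' − x̄ = [-77107/13726, -4005/13726] = K·y
y = (KᵀK)⁻¹·Kᵀ·(x' − x̄) = [-12, -17]
z = y + H·x̄ = [-12, -17] + [13, 14] = [1, -3]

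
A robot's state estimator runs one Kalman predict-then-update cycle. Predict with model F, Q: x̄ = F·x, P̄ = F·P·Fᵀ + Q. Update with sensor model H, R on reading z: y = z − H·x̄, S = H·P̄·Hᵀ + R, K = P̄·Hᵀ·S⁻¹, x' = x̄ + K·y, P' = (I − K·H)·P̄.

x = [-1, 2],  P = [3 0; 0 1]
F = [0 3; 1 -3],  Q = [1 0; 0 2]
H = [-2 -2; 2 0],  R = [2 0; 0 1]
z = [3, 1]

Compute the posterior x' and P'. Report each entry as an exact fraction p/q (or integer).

x̄ = F·x = [6, -7]
P̄ = F·P·Fᵀ + Q = [10 -9; -9 14]
y = z − H·x̄ = [1, -11]
S = H·P̄·Hᵀ + R = [26 -4; -4 41]
K = P̄·Hᵀ·S⁻¹ = [-1/525 256/525; -241/525 -254/525]
x' = x̄ + K·y = [111/175, -374/175]
P' = (I − K·H)·P̄ = [128/525 -127/525; -127/525 368/525]

x' = [111/175, -374/175]
P' = [128/525 -127/525; -127/525 368/525]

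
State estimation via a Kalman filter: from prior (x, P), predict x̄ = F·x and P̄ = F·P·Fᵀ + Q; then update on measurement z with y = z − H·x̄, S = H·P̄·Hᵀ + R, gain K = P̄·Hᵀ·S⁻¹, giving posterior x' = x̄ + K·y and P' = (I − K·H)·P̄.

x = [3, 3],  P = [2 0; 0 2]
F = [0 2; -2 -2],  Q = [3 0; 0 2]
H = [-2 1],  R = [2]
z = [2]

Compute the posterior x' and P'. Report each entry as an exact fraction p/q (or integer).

x̄ = F·x = [6, -12]
P̄ = F·P·Fᵀ + Q = [11 -8; -8 18]
y = z − H·x̄ = [26]
S = H·P̄·Hᵀ + R = [96]
K = P̄·Hᵀ·S⁻¹ = [-5/16; 17/48]
x' = x̄ + K·y = [-17/8, -67/24]
P' = (I − K·H)·P̄ = [13/8 21/8; 21/8 143/24]

x' = [-17/8, -67/24]
P' = [13/8 21/8; 21/8 143/24]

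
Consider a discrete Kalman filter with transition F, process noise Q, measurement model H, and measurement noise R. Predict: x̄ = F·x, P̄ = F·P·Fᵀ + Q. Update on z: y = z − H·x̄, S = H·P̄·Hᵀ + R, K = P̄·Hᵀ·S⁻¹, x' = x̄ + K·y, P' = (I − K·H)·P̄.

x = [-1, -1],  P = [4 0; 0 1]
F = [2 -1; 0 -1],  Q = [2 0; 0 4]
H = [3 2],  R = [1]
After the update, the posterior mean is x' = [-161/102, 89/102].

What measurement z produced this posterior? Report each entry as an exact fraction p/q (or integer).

z = [-3]

x̄ = F·x = [-1, 1]
P̄ = F·P·Fᵀ + Q = [19 1; 1 5]
S = H·P̄·Hᵀ + R = [204]
K = P̄·Hᵀ·S⁻¹ = [59/204; 13/204]
x' − x̄ = [-59/102, -13/102] = K·y
y = (KᵀK)⁻¹·Kᵀ·(x' − x̄) = [-2]
z = y + H·x̄ = [-2] + [-1] = [-3]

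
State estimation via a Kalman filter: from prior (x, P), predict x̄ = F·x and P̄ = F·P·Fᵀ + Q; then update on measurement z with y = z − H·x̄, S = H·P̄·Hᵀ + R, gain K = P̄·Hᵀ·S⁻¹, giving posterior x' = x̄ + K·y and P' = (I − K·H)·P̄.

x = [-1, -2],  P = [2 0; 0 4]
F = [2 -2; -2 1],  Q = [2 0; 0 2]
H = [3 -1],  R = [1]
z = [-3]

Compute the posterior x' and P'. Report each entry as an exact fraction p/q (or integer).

x' = [-52/115, 186/115]
P' = [134/345 308/345; 308/345 986/345]

x̄ = F·x = [2, 0]
P̄ = F·P·Fᵀ + Q = [26 -16; -16 14]
y = z − H·x̄ = [-9]
S = H·P̄·Hᵀ + R = [345]
K = P̄·Hᵀ·S⁻¹ = [94/345; -62/345]
x' = x̄ + K·y = [-52/115, 186/115]
P' = (I − K·H)·P̄ = [134/345 308/345; 308/345 986/345]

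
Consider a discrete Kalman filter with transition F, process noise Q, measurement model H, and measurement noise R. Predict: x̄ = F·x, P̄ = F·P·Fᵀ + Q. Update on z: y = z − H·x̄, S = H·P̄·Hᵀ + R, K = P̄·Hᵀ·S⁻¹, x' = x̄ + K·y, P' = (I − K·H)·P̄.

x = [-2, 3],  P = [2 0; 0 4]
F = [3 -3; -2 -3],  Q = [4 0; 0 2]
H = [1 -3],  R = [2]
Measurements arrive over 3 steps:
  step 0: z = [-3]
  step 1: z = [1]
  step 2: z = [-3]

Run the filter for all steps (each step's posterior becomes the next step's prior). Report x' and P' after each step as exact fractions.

step 0: x̄ = F·x = [-15, -5]
step 0: P̄ = F·P·Fᵀ + Q = [58 24; 24 46]
step 0: y = z − H·x̄ = [-3]
step 0: S = H·P̄·Hᵀ + R = [330]
step 0: K = P̄·Hᵀ·S⁻¹ = [-7/165; -19/55]
step 0: x' = x̄ + K·y = [-818/55, -218/55]
step 0: P' = (I − K·H)·P̄ = [9472/165 1054/55; 1054/55 364/55]
step 1: x̄ = F·x = [-360/11, 458/11]
step 1: P̄ = F·P·Fᵀ + Q = [2588/11 -3766/11; -3766/11 17198/33]
step 1: y = z − H·x̄ = [1745/11]
step 1: S = H·P̄·Hᵀ + R = [76800/11]
step 1: K = P̄·Hᵀ·S⁻¹ = [6943/38400; -1747/6400]
step 1: x' = x̄ + K·y = [-31063/7680, -2133/1280]
step 1: P' = (I − K·H)·P̄ = [134941/19200 7111/3200; 7111/3200 4429/4800]
step 2: x̄ = F·x = [-3653/512, 2513/192]
step 2: P̄ = F·P·Fᵀ + Q = [9103/256 -1297/32; -1297/32 781/12]
step 2: y = z − H·x̄ = [22221/512]
step 2: S = H·P̄·Hᵀ + R = [221823/256]
step 2: K = P̄·Hᵀ·S⁻¹ = [40231/221823; -40/147]
step 2: x' = x̄ + K·y = [18154/24647, 188/147]
step 2: P' = (I − K·H)·P̄ = [1565318/221823 328/147; 328/147 136/147]

step 0: x' = [-818/55, -218/55], P' = [9472/165 1054/55; 1054/55 364/55]
step 1: x' = [-31063/7680, -2133/1280], P' = [134941/19200 7111/3200; 7111/3200 4429/4800]
step 2: x' = [18154/24647, 188/147], P' = [1565318/221823 328/147; 328/147 136/147]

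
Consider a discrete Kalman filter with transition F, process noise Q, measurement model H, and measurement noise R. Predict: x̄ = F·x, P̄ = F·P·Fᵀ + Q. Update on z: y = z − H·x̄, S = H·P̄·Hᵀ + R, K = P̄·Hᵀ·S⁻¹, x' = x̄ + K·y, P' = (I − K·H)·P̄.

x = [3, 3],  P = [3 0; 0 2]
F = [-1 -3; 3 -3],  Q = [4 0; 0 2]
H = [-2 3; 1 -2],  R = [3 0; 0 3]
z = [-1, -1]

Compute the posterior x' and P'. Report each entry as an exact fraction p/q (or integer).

x' = [-13994/2879, -8748/2879]
P' = [42891/2879 26337/2879; 26337/2879 16833/2879]

x̄ = F·x = [-12, 0]
P̄ = F·P·Fᵀ + Q = [25 9; 9 47]
y = z − H·x̄ = [-25, 11]
S = H·P̄·Hᵀ + R = [418 -269; -269 180]
K = P̄·Hᵀ·S⁻¹ = [-2257/2879 -3261/2879; -725/2879 -2443/2879]
x' = x̄ + K·y = [-13994/2879, -8748/2879]
P' = (I − K·H)·P̄ = [42891/2879 26337/2879; 26337/2879 16833/2879]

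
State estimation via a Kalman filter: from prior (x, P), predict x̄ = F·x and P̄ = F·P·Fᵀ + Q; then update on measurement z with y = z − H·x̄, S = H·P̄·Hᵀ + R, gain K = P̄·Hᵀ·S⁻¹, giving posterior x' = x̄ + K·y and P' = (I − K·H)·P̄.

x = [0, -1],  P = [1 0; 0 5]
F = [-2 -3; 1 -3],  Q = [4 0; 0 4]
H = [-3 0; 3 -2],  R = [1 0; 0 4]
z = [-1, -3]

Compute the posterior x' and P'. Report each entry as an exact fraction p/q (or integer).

x̄ = F·x = [3, 3]
P̄ = F·P·Fᵀ + Q = [53 43; 43 50]
y = z − H·x̄ = [8, -6]
S = H·P̄·Hᵀ + R = [478 -219; -219 165]
K = P̄·Hᵀ·S⁻¹ = [-3416/10303 73/30909; -4978/10303 -14389/30909]
x' = x̄ + K·y = [3435/10303, 19863/10303]
P' = (I − K·H)·P̄ = [3416/30909 4978/30909; 4978/30909 36245/30909]

x' = [3435/10303, 19863/10303]
P' = [3416/30909 4978/30909; 4978/30909 36245/30909]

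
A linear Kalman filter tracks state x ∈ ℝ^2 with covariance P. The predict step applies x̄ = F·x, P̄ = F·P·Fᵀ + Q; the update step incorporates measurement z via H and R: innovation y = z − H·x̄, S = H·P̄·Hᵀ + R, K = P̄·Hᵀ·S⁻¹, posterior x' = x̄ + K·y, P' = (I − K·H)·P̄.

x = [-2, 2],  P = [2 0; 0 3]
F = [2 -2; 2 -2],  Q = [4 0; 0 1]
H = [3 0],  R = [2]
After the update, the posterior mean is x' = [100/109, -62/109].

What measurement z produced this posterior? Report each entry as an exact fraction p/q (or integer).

z = [3]

x̄ = F·x = [-8, -8]
P̄ = F·P·Fᵀ + Q = [24 20; 20 21]
S = H·P̄·Hᵀ + R = [218]
K = P̄·Hᵀ·S⁻¹ = [36/109; 30/109]
x' − x̄ = [972/109, 810/109] = K·y
y = (KᵀK)⁻¹·Kᵀ·(x' − x̄) = [27]
z = y + H·x̄ = [27] + [-24] = [3]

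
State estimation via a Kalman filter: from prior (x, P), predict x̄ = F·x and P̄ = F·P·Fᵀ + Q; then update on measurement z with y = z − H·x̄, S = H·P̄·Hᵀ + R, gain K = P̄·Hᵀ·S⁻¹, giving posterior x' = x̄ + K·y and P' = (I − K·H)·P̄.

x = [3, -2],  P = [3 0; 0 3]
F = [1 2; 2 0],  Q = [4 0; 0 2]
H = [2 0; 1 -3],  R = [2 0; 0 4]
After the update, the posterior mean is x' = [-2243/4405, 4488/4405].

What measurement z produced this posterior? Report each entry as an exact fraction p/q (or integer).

z = [-1, -3]

x̄ = F·x = [-1, 6]
P̄ = F·P·Fᵀ + Q = [19 6; 6 14]
S = H·P̄·Hᵀ + R = [78 2; 2 113]
K = P̄·Hᵀ·S⁻¹ = [2146/4405 1/4405; 714/4405 -1416/4405]
x' − x̄ = [2162/4405, -21942/4405] = K·y
y = (KᵀK)⁻¹·Kᵀ·(x' − x̄) = [1, 16]
z = y + H·x̄ = [1, 16] + [-2, -19] = [-1, -3]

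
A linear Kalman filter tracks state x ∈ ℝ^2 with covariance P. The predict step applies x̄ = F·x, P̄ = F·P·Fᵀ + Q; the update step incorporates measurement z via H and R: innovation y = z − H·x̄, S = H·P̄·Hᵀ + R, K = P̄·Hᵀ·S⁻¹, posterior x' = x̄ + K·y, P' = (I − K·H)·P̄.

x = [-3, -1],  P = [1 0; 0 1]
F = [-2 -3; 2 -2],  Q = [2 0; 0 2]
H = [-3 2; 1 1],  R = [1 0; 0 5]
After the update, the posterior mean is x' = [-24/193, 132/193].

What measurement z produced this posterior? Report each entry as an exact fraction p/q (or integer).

x̄ = F·x = [9, -4]
P̄ = F·P·Fᵀ + Q = [15 2; 2 10]
S = H·P̄·Hᵀ + R = [152 -27; -27 34]
K = P̄·Hᵀ·S⁻¹ = [-935/4439 1477/4439; 800/4439 2202/4439]
x' − x̄ = [-1761/193, 904/193] = K·y
y = (KᵀK)⁻¹·Kᵀ·(x' − x̄) = [37, -4]
z = y + H·x̄ = [37, -4] + [-35, 5] = [2, 1]

z = [2, 1]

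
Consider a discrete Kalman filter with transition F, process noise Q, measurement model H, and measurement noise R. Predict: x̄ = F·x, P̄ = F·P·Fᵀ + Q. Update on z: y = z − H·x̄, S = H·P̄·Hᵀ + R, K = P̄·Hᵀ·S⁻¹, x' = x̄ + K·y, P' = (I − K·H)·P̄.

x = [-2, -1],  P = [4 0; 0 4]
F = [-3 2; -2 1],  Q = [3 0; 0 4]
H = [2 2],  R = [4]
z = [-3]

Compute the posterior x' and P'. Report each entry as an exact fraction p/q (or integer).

x̄ = F·x = [4, 3]
P̄ = F·P·Fᵀ + Q = [55 32; 32 24]
y = z − H·x̄ = [-17]
S = H·P̄·Hᵀ + R = [576]
K = P̄·Hᵀ·S⁻¹ = [29/96; 7/36]
x' = x̄ + K·y = [-109/96, -11/36]
P' = (I − K·H)·P̄ = [39/16 -11/6; -11/6 20/9]

x' = [-109/96, -11/36]
P' = [39/16 -11/6; -11/6 20/9]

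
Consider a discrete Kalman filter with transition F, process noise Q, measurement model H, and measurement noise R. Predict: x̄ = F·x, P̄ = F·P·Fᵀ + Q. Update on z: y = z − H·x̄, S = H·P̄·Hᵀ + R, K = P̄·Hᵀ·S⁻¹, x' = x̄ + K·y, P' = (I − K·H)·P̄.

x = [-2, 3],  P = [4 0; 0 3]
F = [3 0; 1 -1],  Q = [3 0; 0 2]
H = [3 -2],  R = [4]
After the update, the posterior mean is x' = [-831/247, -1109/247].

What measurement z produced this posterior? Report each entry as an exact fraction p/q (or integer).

x̄ = F·x = [-6, -5]
P̄ = F·P·Fᵀ + Q = [39 12; 12 9]
S = H·P̄·Hᵀ + R = [247]
K = P̄·Hᵀ·S⁻¹ = [93/247; 18/247]
x' − x̄ = [651/247, 126/247] = K·y
y = (KᵀK)⁻¹·Kᵀ·(x' − x̄) = [7]
z = y + H·x̄ = [7] + [-8] = [-1]

z = [-1]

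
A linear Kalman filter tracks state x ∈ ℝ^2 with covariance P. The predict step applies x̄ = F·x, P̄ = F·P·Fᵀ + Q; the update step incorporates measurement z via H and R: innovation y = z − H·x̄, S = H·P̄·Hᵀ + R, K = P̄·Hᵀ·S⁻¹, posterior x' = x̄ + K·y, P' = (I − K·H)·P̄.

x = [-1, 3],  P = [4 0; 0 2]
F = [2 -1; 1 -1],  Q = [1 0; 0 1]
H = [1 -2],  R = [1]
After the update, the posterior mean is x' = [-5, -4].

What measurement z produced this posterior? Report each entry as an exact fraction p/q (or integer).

x̄ = F·x = [-5, -4]
P̄ = F·P·Fᵀ + Q = [19 10; 10 7]
S = H·P̄·Hᵀ + R = [8]
K = P̄·Hᵀ·S⁻¹ = [-1/8; -1/2]
x' − x̄ = [0, 0] = K·y
y = (KᵀK)⁻¹·Kᵀ·(x' − x̄) = [0]
z = y + H·x̄ = [0] + [3] = [3]

z = [3]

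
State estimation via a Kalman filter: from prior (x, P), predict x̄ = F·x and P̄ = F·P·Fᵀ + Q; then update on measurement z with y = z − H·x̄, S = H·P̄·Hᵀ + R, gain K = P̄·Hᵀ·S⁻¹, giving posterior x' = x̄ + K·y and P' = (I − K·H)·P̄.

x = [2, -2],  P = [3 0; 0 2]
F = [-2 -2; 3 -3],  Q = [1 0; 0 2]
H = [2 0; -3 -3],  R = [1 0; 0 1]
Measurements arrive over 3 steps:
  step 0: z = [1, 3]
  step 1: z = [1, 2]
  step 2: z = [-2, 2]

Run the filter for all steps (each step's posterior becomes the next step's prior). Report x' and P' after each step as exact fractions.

step 0: x̄ = F·x = [0, 12]
step 0: P̄ = F·P·Fᵀ + Q = [21 -6; -6 47]
step 0: y = z − H·x̄ = [1, 39]
step 0: S = H·P̄·Hᵀ + R = [85 -90; -90 505]
step 0: K = P̄·Hᵀ·S⁻¹ = [3432/6965 -9/6965; -3426/6965 -2307/6965]
step 0: x' = x̄ + K·y = [3081/6965, -9819/6965]
step 0: P' = (I − K·H)·P̄ = [1716/6965 -1713/6965; -1713/6965 2482/6965]
step 1: x̄ = F·x = [13476/6965, 7740/1393]
step 1: P̄ = F·P·Fᵀ + Q = [10053/6965 4596/6965; 4596/6965 82546/6965]
step 1: y = z − H·x̄ = [-19987/6965, 170458/6965]
step 1: S = H·P̄·Hᵀ + R = [47177/6965 -87894/6965; -87894/6965 923084/6965]
step 1: K = P̄·Hᵀ·S⁻¹ = [5275251/12858212 -11565/1353496; -2601003/6429106 -217731/676748]
step 1: x' = x̄ + K·y = [1762851/3214553, -3717894/3214553]
step 1: P' = (I − K·H)·P̄ = [5275251/25716424 -2601003/12858212; -2601003/12858212 1989983/6429106]
step 2: x̄ = F·x = [205794/169187, 16442235/3214553]
step 2: P̄ = F·P·Fᵀ + Q = [487383/338374 423897/676748; 423897/676748 264185603/25716424]
step 2: y = z − H·x̄ = [-749962/169187, 67486069/3214553]
step 2: S = H·P̄·Hᵀ + R = [1143953/169187 -4195989/338374; -4195989/338374 3026702371/25716424]
step 2: K = P̄·Hᵀ·S⁻¹ = [963129666/2358645385 -22778226/2358645385; -947944182/2358645385 -5286098031/16510517695]
step 2: x' = x̄ + K·y = [-1878522144/2358645385, 412609098/2358645385]
step 2: P' = (I − K·H)·P̄ = [481564833/2358645385 -473972091/2358645385; -473972091/2358645385 5079837314/16510517695]

step 0: x' = [3081/6965, -9819/6965], P' = [1716/6965 -1713/6965; -1713/6965 2482/6965]
step 1: x' = [1762851/3214553, -3717894/3214553], P' = [5275251/25716424 -2601003/12858212; -2601003/12858212 1989983/6429106]
step 2: x' = [-1878522144/2358645385, 412609098/2358645385], P' = [481564833/2358645385 -473972091/2358645385; -473972091/2358645385 5079837314/16510517695]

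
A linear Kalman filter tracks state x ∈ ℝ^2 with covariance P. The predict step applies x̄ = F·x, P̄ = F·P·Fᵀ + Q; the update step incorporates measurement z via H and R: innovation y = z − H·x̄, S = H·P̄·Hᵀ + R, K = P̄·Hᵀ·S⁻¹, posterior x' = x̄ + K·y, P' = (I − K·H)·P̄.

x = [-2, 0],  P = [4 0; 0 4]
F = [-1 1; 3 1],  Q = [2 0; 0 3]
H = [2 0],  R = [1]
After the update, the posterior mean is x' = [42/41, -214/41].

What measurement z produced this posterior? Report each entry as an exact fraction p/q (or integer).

z = [2]

x̄ = F·x = [2, -6]
P̄ = F·P·Fᵀ + Q = [10 -8; -8 43]
S = H·P̄·Hᵀ + R = [41]
K = P̄·Hᵀ·S⁻¹ = [20/41; -16/41]
x' − x̄ = [-40/41, 32/41] = K·y
y = (KᵀK)⁻¹·Kᵀ·(x' − x̄) = [-2]
z = y + H·x̄ = [-2] + [4] = [2]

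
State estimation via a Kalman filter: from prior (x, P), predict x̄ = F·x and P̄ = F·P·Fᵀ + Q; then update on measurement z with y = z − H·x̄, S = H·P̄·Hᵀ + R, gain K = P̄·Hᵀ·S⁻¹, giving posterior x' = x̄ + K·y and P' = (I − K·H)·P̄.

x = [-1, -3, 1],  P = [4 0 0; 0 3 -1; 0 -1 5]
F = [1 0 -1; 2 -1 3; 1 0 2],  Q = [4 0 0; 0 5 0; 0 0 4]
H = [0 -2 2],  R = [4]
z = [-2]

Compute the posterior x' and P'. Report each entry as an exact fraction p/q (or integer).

x' = [-11/6, 13/12, 0]
P' = [77/6 -61/12 -5; -61/12 575/24 45/2; -5 45/2 22]

x̄ = F·x = [-2, 4, 1]
P̄ = F·P·Fᵀ + Q = [13 -8 -6; -8 75 40; -6 40 28]
y = z − H·x̄ = [4]
S = H·P̄·Hᵀ + R = [96]
K = P̄·Hᵀ·S⁻¹ = [1/24; -35/48; -1/4]
x' = x̄ + K·y = [-11/6, 13/12, 0]
P' = (I − K·H)·P̄ = [77/6 -61/12 -5; -61/12 575/24 45/2; -5 45/2 22]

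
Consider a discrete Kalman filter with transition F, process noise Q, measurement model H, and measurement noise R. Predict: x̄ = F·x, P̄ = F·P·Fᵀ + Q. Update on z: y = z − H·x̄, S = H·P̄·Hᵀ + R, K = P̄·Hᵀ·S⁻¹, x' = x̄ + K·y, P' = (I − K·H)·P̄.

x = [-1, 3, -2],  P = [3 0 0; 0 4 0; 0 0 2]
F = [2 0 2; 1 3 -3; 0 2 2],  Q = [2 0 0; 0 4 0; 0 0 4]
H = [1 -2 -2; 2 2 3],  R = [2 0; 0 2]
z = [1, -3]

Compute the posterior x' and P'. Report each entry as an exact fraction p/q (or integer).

x' = [-12219/32462, 11598/16231, -20488/16231]
P' = [20149/16231 46376/16231 -41440/16231; 46376/16231 181473/16231 -152336/16231; -41440/16231 -152336/16231 131116/16231]

x̄ = F·x = [-6, 14, 2]
P̄ = F·P·Fᵀ + Q = [22 -6 8; -6 61 12; 8 12 28]
y = z − H·x̄ = [39, -25]
S = H·P̄·Hᵀ + R = [468 -484; -484 778]
K = P̄·Hᵀ·S⁻¹ = [10277/32462 4365/16231; -5949/16231 -655/16231; 500/16231 2898/16231]
x' = x̄ + K·y = [-12219/32462, 11598/16231, -20488/16231]
P' = (I − K·H)·P̄ = [20149/16231 46376/16231 -41440/16231; 46376/16231 181473/16231 -152336/16231; -41440/16231 -152336/16231 131116/16231]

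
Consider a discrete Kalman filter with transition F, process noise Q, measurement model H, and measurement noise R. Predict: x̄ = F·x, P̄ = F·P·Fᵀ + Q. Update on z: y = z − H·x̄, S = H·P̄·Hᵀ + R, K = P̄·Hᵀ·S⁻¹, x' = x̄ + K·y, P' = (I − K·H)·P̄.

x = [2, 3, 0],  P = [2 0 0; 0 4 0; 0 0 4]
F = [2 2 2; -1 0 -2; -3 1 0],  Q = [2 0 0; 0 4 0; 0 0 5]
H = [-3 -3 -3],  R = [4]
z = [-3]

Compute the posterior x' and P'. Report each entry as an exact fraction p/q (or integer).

x' = [4342/499, -1286/499, -2541/499]
P' = [18042/499 -11276/499 -6694/499; -11276/499 10402/499 906/499; -6694/499 906/499 5904/499]

x̄ = F·x = [10, -2, -3]
P̄ = F·P·Fᵀ + Q = [42 -20 -4; -20 22 6; -4 6 27]
y = z − H·x̄ = [12]
S = H·P̄·Hᵀ + R = [499]
K = P̄·Hᵀ·S⁻¹ = [-54/499; -24/499; -87/499]
x' = x̄ + K·y = [4342/499, -1286/499, -2541/499]
P' = (I − K·H)·P̄ = [18042/499 -11276/499 -6694/499; -11276/499 10402/499 906/499; -6694/499 906/499 5904/499]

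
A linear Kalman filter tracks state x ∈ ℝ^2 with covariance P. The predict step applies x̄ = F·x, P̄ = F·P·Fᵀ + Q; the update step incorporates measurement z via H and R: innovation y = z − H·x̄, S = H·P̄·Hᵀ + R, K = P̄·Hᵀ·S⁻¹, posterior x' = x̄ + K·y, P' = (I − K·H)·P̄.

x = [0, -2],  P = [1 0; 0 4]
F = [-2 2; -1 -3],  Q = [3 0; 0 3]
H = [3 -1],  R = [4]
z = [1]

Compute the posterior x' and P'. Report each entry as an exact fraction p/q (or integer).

x' = [197/383, 284/383]
P' = [528/383 1220/383; 1220/383 4084/383]

x̄ = F·x = [-4, 6]
P̄ = F·P·Fᵀ + Q = [23 -22; -22 40]
y = z − H·x̄ = [19]
S = H·P̄·Hᵀ + R = [383]
K = P̄·Hᵀ·S⁻¹ = [91/383; -106/383]
x' = x̄ + K·y = [197/383, 284/383]
P' = (I − K·H)·P̄ = [528/383 1220/383; 1220/383 4084/383]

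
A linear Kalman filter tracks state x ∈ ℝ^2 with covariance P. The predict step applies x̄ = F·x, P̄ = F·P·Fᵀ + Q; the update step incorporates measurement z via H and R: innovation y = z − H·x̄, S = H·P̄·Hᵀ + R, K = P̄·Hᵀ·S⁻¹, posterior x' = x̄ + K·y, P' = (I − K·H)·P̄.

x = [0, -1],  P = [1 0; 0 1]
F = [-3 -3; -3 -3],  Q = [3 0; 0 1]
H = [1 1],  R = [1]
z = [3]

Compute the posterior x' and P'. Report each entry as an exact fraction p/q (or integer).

x̄ = F·x = [3, 3]
P̄ = F·P·Fᵀ + Q = [21 18; 18 19]
y = z − H·x̄ = [-3]
S = H·P̄·Hᵀ + R = [77]
K = P̄·Hᵀ·S⁻¹ = [39/77; 37/77]
x' = x̄ + K·y = [114/77, 120/77]
P' = (I − K·H)·P̄ = [96/77 -57/77; -57/77 94/77]

x' = [114/77, 120/77]
P' = [96/77 -57/77; -57/77 94/77]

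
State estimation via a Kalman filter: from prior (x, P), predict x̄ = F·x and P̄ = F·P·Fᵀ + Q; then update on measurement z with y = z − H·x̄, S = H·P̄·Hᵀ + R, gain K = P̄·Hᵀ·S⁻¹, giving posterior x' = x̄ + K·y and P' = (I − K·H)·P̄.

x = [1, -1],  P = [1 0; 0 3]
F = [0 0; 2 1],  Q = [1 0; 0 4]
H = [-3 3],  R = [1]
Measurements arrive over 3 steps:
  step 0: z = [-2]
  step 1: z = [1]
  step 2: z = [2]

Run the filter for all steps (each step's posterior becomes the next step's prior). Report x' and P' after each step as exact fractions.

step 0: x' = [15/109, -56/109], P' = [100/109 99/109; 99/109 110/109]
step 1: x' = [-561/13168, 1883/6584], P' = [12187/13168 6039/6584; 6039/6584 3355/3292]
step 2: x' = [-13803/400012, 125669/200006], P' = [92596/100003 91773/100003; 91773/100003 101970/100003]

step 0: x̄ = F·x = [0, 1]
step 0: P̄ = F·P·Fᵀ + Q = [1 0; 0 11]
step 0: y = z − H·x̄ = [-5]
step 0: S = H·P̄·Hᵀ + R = [109]
step 0: K = P̄·Hᵀ·S⁻¹ = [-3/109; 33/109]
step 0: x' = x̄ + K·y = [15/109, -56/109]
step 0: P' = (I − K·H)·P̄ = [100/109 99/109; 99/109 110/109]
step 1: x̄ = F·x = [0, -26/109]
step 1: P̄ = F·P·Fᵀ + Q = [1 0; 0 1342/109]
step 1: y = z − H·x̄ = [187/109]
step 1: S = H·P̄·Hᵀ + R = [13168/109]
step 1: K = P̄·Hᵀ·S⁻¹ = [-327/13168; 2013/6584]
step 1: x' = x̄ + K·y = [-561/13168, 1883/6584]
step 1: P' = (I − K·H)·P̄ = [12187/13168 6039/6584; 6039/6584 3355/3292]
step 2: x̄ = F·x = [0, 661/3292]
step 2: P̄ = F·P·Fᵀ + Q = [1 0; 0 10197/823]
step 2: y = z − H·x̄ = [4601/3292]
step 2: S = H·P̄·Hᵀ + R = [100003/823]
step 2: K = P̄·Hᵀ·S⁻¹ = [-2469/100003; 30591/100003]
step 2: x' = x̄ + K·y = [-13803/400012, 125669/200006]
step 2: P' = (I − K·H)·P̄ = [92596/100003 91773/100003; 91773/100003 101970/100003]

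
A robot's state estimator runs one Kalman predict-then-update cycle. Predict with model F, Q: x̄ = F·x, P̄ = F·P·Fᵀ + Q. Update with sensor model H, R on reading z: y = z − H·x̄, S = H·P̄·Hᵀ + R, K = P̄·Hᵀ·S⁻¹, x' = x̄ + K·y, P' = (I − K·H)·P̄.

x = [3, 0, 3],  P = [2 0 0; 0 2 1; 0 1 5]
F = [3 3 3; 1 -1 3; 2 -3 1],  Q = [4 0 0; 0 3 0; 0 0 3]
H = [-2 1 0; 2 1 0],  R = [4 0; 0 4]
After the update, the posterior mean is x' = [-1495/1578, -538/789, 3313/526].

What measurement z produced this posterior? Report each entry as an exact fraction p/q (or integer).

x̄ = F·x = [18, 12, 9]
P̄ = F·P·Fᵀ + Q = [103 51 3; 51 46 15; 3 15 28]
S = H·P̄·Hᵀ + R = [258 -366; -366 666]
K = P̄·Hᵀ·S⁻¹ = [-191/789 133/526; 703/1578 737/1578; 95/263 121/526]
x' − x̄ = [-29899/1578, -10006/789, -1421/526] = K·y
y = (KᵀK)⁻¹·Kᵀ·(x' − x̄) = [25, -51]
z = y + H·x̄ = [25, -51] + [-24, 48] = [1, -3]

z = [1, -3]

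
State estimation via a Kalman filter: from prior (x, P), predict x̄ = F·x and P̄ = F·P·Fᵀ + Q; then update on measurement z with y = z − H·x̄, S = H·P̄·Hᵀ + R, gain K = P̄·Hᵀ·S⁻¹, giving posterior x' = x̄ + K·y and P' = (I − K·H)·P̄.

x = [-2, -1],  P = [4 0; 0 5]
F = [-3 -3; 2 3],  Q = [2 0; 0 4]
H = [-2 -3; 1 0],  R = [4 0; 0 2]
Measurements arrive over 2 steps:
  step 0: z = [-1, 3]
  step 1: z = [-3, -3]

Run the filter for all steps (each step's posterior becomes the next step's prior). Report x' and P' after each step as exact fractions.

step 0: x' = [4865/1556, -689/389], P' = [3019/1556 -510/389; -510/389 508/389]
step 1: x' = [-674853/217153, 627827/217153], P' = [341330/217153 -223356/217153; -223356/217153 235968/217153]

step 0: x̄ = F·x = [9, -7]
step 0: P̄ = F·P·Fᵀ + Q = [83 -69; -69 65]
step 0: y = z − H·x̄ = [-4, -6]
step 0: S = H·P̄·Hᵀ + R = [93 41; 41 85]
step 0: K = P̄·Hᵀ·S⁻¹ = [41/3112 3019/3112; -126/389 -255/389]
step 0: x' = x̄ + K·y = [4865/1556, -689/389]
step 0: P' = (I − K·H)·P̄ = [3019/1556 -510/389; -510/389 508/389]
step 1: x̄ = F·x = [-6327/1556, 731/778]
step 1: P̄ = F·P·Fᵀ + Q = [11851/1556 -2901/778; -2901/778 3027/389]
step 1: y = z − H·x̄ = [-3234/389, 1659/1556]
step 1: S = H·P̄·Hᵀ + R = [23244/389 -1574/389; -1574/389 14963/1556]
step 1: K = P̄·Hᵀ·S⁻¹ = [-3148/217153 170665/217153; -65298/217153 -111678/217153]
step 1: x' = x̄ + K·y = [-674853/217153, 627827/217153]
step 1: P' = (I − K·H)·P̄ = [341330/217153 -223356/217153; -223356/217153 235968/217153]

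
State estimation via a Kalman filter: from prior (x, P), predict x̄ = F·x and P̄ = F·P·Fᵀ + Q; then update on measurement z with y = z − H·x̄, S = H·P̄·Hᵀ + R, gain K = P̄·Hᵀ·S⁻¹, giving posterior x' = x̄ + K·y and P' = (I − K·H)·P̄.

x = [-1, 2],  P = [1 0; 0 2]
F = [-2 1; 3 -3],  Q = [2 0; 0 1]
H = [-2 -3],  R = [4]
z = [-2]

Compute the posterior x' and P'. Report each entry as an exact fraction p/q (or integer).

x̄ = F·x = [4, -9]
P̄ = F·P·Fᵀ + Q = [8 -12; -12 28]
y = z − H·x̄ = [-21]
S = H·P̄·Hᵀ + R = [144]
K = P̄·Hᵀ·S⁻¹ = [5/36; -5/12]
x' = x̄ + K·y = [13/12, -1/4]
P' = (I − K·H)·P̄ = [47/9 -11/3; -11/3 3]

x' = [13/12, -1/4]
P' = [47/9 -11/3; -11/3 3]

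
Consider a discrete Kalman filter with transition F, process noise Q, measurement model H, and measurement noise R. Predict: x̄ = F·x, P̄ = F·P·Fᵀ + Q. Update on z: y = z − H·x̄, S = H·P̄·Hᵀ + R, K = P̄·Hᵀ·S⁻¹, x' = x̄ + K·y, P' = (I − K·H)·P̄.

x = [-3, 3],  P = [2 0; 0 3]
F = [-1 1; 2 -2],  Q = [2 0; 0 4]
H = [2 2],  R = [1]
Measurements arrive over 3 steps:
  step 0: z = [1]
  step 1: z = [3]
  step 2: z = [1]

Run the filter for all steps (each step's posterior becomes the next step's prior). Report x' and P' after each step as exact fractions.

step 0: x̄ = F·x = [6, -12]
step 0: P̄ = F·P·Fᵀ + Q = [7 -10; -10 24]
step 0: y = z − H·x̄ = [13]
step 0: S = H·P̄·Hᵀ + R = [45]
step 0: K = P̄·Hᵀ·S⁻¹ = [-2/15; 28/45]
step 0: x' = x̄ + K·y = [64/15, -176/45]
step 0: P' = (I − K·H)·P̄ = [31/5 -94/15; -94/15 296/45]
step 1: x̄ = F·x = [-368/45, 736/45]
step 1: P̄ = F·P·Fᵀ + Q = [1229/45 -2278/45; -2278/45 4736/45]
step 1: y = z − H·x̄ = [-601/45]
step 1: S = H·P̄·Hᵀ + R = [5681/45]
step 1: K = P̄·Hᵀ·S⁻¹ = [-2098/5681; 4916/5681]
step 1: x' = x̄ + K·y = [-18438/5681, 27260/5681]
step 1: P' = (I − K·H)·P̄ = [57341/5681 -58390/5681; -58390/5681 60848/5681]
step 2: x̄ = F·x = [45698/5681, -91396/5681]
step 2: P̄ = F·P·Fᵀ + Q = [246331/5681 -469938/5681; -469938/5681 962600/5681]
step 2: y = z − H·x̄ = [97077/5681]
step 2: S = H·P̄·Hᵀ + R = [1081901/5681]
step 2: K = P̄·Hᵀ·S⁻¹ = [-447214/1081901; 985324/1081901]
step 2: x' = x̄ + K·y = [1060820/1081901, -568408/1081901]
step 2: P' = (I − K·H)·P̄ = [11706635/1081901 -11930242/1081901; -11930242/1081901 12422904/1081901]

step 0: x' = [64/15, -176/45], P' = [31/5 -94/15; -94/15 296/45]
step 1: x' = [-18438/5681, 27260/5681], P' = [57341/5681 -58390/5681; -58390/5681 60848/5681]
step 2: x' = [1060820/1081901, -568408/1081901], P' = [11706635/1081901 -11930242/1081901; -11930242/1081901 12422904/1081901]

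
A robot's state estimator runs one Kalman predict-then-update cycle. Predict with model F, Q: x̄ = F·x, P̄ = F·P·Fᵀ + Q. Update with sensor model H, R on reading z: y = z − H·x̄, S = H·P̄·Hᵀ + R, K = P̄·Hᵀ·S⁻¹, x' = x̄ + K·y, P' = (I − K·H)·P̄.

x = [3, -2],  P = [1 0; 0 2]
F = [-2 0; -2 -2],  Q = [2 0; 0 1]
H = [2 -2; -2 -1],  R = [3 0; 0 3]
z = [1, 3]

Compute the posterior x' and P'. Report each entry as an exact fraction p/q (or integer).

x' = [-252/211, -1123/844]
P' = [82/211 34/211; 34/211 535/844]

x̄ = F·x = [-6, -2]
P̄ = F·P·Fᵀ + Q = [6 4; 4 13]
y = z − H·x̄ = [9, -11]
S = H·P̄·Hᵀ + R = [47 10; 10 56]
K = P̄·Hᵀ·S⁻¹ = [32/211 -66/211; -133/422 -269/844]
x' = x̄ + K·y = [-252/211, -1123/844]
P' = (I − K·H)·P̄ = [82/211 34/211; 34/211 535/844]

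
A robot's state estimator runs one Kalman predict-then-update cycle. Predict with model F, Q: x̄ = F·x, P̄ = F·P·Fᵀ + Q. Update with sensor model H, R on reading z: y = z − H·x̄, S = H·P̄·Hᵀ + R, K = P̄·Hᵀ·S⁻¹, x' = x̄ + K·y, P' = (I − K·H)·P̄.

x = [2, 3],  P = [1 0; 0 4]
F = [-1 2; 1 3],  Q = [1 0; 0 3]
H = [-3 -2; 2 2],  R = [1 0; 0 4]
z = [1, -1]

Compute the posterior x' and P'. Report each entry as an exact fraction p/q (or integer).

x̄ = F·x = [4, 11]
P̄ = F·P·Fᵀ + Q = [18 23; 23 40]
y = z − H·x̄ = [35, -31]
S = H·P̄·Hᵀ + R = [599 -498; -498 420]
K = P̄·Hᵀ·S⁻¹ = [-97/298 -341/1788; 7/149 53/149]
x' = x̄ + K·y = [-2647/1788, 241/149]
P' = (I − K·H)·P̄ = [973/894 -219/149; -219/149 325/149]

x' = [-2647/1788, 241/149]
P' = [973/894 -219/149; -219/149 325/149]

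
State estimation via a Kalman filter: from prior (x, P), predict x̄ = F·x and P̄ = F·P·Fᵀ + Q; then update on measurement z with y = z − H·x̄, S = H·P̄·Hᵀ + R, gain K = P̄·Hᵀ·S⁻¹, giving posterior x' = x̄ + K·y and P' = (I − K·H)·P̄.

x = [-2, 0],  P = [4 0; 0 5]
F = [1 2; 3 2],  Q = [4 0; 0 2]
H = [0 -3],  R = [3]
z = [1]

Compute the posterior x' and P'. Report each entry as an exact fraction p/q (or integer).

x' = [194/175, -64/175]
P' = [1828/175 32/175; 32/175 58/175]

x̄ = F·x = [-2, -6]
P̄ = F·P·Fᵀ + Q = [28 32; 32 58]
y = z − H·x̄ = [-17]
S = H·P̄·Hᵀ + R = [525]
K = P̄·Hᵀ·S⁻¹ = [-32/175; -58/175]
x' = x̄ + K·y = [194/175, -64/175]
P' = (I − K·H)·P̄ = [1828/175 32/175; 32/175 58/175]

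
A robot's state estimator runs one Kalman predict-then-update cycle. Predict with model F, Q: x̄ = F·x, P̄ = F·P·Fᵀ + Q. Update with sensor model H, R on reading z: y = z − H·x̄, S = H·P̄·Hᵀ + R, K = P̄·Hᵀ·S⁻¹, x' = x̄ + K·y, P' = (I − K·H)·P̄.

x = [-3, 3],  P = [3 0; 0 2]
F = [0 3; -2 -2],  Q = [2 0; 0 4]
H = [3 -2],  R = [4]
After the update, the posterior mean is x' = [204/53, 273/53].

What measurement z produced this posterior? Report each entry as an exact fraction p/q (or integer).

z = [1]

x̄ = F·x = [9, 0]
P̄ = F·P·Fᵀ + Q = [20 -12; -12 24]
S = H·P̄·Hᵀ + R = [424]
K = P̄·Hᵀ·S⁻¹ = [21/106; -21/106]
x' − x̄ = [-273/53, 273/53] = K·y
y = (KᵀK)⁻¹·Kᵀ·(x' − x̄) = [-26]
z = y + H·x̄ = [-26] + [27] = [1]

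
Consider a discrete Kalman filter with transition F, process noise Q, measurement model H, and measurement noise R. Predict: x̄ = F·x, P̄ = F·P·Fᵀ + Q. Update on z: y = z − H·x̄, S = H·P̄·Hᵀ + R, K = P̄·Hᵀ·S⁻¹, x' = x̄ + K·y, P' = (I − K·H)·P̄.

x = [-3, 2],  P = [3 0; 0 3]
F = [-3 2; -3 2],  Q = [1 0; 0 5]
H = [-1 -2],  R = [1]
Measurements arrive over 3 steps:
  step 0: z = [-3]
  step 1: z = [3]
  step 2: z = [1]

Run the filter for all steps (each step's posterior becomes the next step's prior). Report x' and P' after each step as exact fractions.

step 0: x' = [601/373, 277/373], P' = [996/373 -439/373; -439/373 283/373]
step 1: x' = [-81563/73241, -69737/73241], P' = [391933/146482 -86367/73241; -86367/73241 55639/73241]
step 2: x' = [-14284263/57630457, -21284211/57630457], P' = [154209047/57630457 -67963307/57630457; -67963307/57630457 43782039/57630457]

step 0: x̄ = F·x = [13, 13]
step 0: P̄ = F·P·Fᵀ + Q = [40 39; 39 44]
step 0: y = z − H·x̄ = [36]
step 0: S = H·P̄·Hᵀ + R = [373]
step 0: K = P̄·Hᵀ·S⁻¹ = [-118/373; -127/373]
step 0: x' = x̄ + K·y = [601/373, 277/373]
step 0: P' = (I − K·H)·P̄ = [996/373 -439/373; -439/373 283/373]
step 1: x̄ = F·x = [-1249/373, -1249/373]
step 1: P̄ = F·P·Fᵀ + Q = [15737/373 15364/373; 15364/373 17229/373]
step 1: y = z − H·x̄ = [-2628/373]
step 1: S = H·P̄·Hᵀ + R = [146482/373]
step 1: K = P̄·Hᵀ·S⁻¹ = [-46465/146482; -24911/73241]
step 1: x' = x̄ + K·y = [-81563/73241, -69737/73241]
step 1: P' = (I − K·H)·P̄ = [391933/146482 -86367/73241; -86367/73241 55639/73241]
step 2: x̄ = F·x = [105215/73241, 105215/73241]
step 2: P̄ = F·P·Fᵀ + Q = [6191799/146482 6045317/146482; 6045317/146482 6777727/146482]
step 2: y = z − H·x̄ = [388886/73241]
step 2: S = H·P̄·Hᵀ + R = [57630457/146482]
step 2: K = P̄·Hᵀ·S⁻¹ = [-18282433/57630457; -19600771/57630457]
step 2: x' = x̄ + K·y = [-14284263/57630457, -21284211/57630457]
step 2: P' = (I − K·H)·P̄ = [154209047/57630457 -67963307/57630457; -67963307/57630457 43782039/57630457]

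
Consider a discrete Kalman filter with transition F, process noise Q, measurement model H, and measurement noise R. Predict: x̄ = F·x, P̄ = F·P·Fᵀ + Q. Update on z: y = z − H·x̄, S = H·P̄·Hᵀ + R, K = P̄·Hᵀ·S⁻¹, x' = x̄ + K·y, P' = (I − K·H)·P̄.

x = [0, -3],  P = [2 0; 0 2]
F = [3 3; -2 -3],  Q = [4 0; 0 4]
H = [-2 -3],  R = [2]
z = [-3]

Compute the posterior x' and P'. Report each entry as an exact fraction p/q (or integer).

x̄ = F·x = [-9, 9]
P̄ = F·P·Fᵀ + Q = [40 -30; -30 30]
y = z − H·x̄ = [6]
S = H·P̄·Hᵀ + R = [72]
K = P̄·Hᵀ·S⁻¹ = [5/36; -5/12]
x' = x̄ + K·y = [-49/6, 13/2]
P' = (I − K·H)·P̄ = [695/18 -155/6; -155/6 35/2]

x' = [-49/6, 13/2]
P' = [695/18 -155/6; -155/6 35/2]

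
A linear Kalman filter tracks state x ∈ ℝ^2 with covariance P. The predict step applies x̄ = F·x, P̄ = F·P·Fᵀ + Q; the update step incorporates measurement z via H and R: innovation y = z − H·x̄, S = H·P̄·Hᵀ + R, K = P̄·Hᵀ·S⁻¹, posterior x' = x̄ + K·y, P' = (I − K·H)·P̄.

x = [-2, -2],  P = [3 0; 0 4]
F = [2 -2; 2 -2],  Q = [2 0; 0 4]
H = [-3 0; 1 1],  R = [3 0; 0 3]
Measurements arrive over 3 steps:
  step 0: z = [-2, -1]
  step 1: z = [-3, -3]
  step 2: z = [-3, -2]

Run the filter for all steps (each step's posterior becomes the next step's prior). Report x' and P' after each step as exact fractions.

step 0: x̄ = F·x = [0, 0]
step 0: P̄ = F·P·Fᵀ + Q = [30 28; 28 32]
step 0: y = z − H·x̄ = [-2, -1]
step 0: S = H·P̄·Hᵀ + R = [273 -174; -174 121]
step 0: K = P̄·Hᵀ·S⁻¹ = [-266/919 58/919; 92/919 588/919]
step 0: x' = x̄ + K·y = [474/919, -772/919]
step 0: P' = (I − K·H)·P̄ = [266/919 -92/919; -92/919 1856/919]
step 1: x̄ = F·x = [2492/919, 2492/919]
step 1: P̄ = F·P·Fᵀ + Q = [11062/919 9224/919; 9224/919 12900/919]
step 1: y = z − H·x̄ = [4719/919, -7741/919]
step 1: S = H·P̄·Hᵀ + R = [102315/919 -60858/919; -60858/919 45167/919]
step 1: K = P̄·Hᵀ·S⁻¹ = [-95882/332813 20286/332813; 35024/332813 210212/332813]
step 1: x' = x̄ + K·y = [239248/332813, -688360/332813]
step 1: P' = (I − K·H)·P̄ = [95882/332813 -35024/332813; -35024/332813 665660/332813]
step 2: x̄ = F·x = [1855216/332813, 1855216/332813]
step 2: P̄ = F·P·Fᵀ + Q = [3991986/332813 3326360/332813; 3326360/332813 4657612/332813]
step 2: y = z − H·x̄ = [4567209/332813, -4376058/332813]
step 2: S = H·P̄·Hᵀ + R = [36926313/332813 -21955038/332813; -21955038/332813 16300757/332813]
step 2: K = P̄·Hᵀ·S⁻¹ = [-34596622/120090623 7318346/120090623; 12641584/120090623 75845964/120090623]
step 2: x' = x̄ + K·y = [98429254/120090623, -154367576/120090623]
step 2: P' = (I − K·H)·P̄ = [34596622/120090623 -12641584/120090623; -12641584/120090623 240179476/120090623]

step 0: x' = [474/919, -772/919], P' = [266/919 -92/919; -92/919 1856/919]
step 1: x' = [239248/332813, -688360/332813], P' = [95882/332813 -35024/332813; -35024/332813 665660/332813]
step 2: x' = [98429254/120090623, -154367576/120090623], P' = [34596622/120090623 -12641584/120090623; -12641584/120090623 240179476/120090623]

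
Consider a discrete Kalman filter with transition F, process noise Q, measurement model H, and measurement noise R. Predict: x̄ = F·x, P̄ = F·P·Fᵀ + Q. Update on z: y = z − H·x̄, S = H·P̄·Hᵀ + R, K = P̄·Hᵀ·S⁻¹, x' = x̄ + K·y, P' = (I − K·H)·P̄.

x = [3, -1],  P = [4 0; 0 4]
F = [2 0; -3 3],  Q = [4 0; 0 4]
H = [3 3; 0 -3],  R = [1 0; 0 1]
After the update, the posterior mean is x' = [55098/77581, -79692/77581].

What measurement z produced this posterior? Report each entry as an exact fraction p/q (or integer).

z = [-1, 3]

x̄ = F·x = [6, -12]
P̄ = F·P·Fᵀ + Q = [20 -24; -24 76]
S = H·P̄·Hᵀ + R = [433 -468; -468 685]
K = P̄·Hᵀ·S⁻¹ = [25476/77581 25560/77581; 156/77581 -25716/77581]
x' − x̄ = [-410388/77581, 851280/77581] = K·y
y = (KᵀK)⁻¹·Kᵀ·(x' − x̄) = [17, -33]
z = y + H·x̄ = [17, -33] + [-18, 36] = [-1, 3]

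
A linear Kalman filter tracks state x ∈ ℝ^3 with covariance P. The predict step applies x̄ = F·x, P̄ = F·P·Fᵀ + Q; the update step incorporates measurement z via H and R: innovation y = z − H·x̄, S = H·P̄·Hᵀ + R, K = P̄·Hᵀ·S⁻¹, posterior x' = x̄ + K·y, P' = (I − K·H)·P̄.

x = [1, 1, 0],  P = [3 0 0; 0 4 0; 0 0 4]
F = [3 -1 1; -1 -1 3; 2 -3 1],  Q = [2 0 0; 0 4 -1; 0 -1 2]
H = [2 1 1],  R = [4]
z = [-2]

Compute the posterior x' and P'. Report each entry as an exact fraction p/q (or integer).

x̄ = F·x = [2, -2, -1]
P̄ = F·P·Fᵀ + Q = [37 7 34; 7 47 17; 34 17 54]
y = z − H·x̄ = [-3]
S = H·P̄·Hᵀ + R = [451]
K = P̄·Hᵀ·S⁻¹ = [115/451; 78/451; 139/451]
x' = x̄ + K·y = [557/451, -1136/451, -868/451]
P' = (I − K·H)·P̄ = [3462/451 -5813/451 -651/451; -5813/451 15113/451 -3175/451; -651/451 -3175/451 5033/451]

x' = [557/451, -1136/451, -868/451]
P' = [3462/451 -5813/451 -651/451; -5813/451 15113/451 -3175/451; -651/451 -3175/451 5033/451]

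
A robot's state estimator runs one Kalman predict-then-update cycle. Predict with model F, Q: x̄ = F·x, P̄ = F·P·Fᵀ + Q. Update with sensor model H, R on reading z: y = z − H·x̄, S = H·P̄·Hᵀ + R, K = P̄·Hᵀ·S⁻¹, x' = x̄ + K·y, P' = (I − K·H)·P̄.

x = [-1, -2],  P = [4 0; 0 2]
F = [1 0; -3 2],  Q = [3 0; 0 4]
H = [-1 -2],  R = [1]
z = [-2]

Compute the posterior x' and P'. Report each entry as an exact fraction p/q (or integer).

x̄ = F·x = [-1, -1]
P̄ = F·P·Fᵀ + Q = [7 -12; -12 48]
y = z − H·x̄ = [-5]
S = H·P̄·Hᵀ + R = [152]
K = P̄·Hᵀ·S⁻¹ = [17/152; -21/38]
x' = x̄ + K·y = [-237/152, 67/38]
P' = (I − K·H)·P̄ = [775/152 -99/38; -99/38 30/19]

x' = [-237/152, 67/38]
P' = [775/152 -99/38; -99/38 30/19]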